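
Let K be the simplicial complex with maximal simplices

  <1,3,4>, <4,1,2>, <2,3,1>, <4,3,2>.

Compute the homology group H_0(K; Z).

Take the total order 1 < 2 < 3 < 4 on the vertex set. Then K (dimension 2) consists of the simplices:

  0-simplices (4): [1], [2], [3], [4]
  1-simplices (6): [1,2], [1,3], [1,4], [2,3], [2,4], [3,4]
  2-simplices (4): [1,2,3], [1,2,4], [1,3,4], [2,3,4]

Hence C_0 ≅ Z^4, C_1 ≅ Z^6, C_2 ≅ Z^4.

The boundary map ∂_1: C_1 → C_0 maps an edge to its endpoints' difference, ∂[p,q] = q − p. For instance
  ∂[1,4] = [4] − [1].
The resulting 4×6 matrix has rank 3, and its Smith normal form has invariant factors (1,1,1).

Boundary ∂_2: C_2 → C_1 acts by ∂[p,q,r] = [q,r] − [p,r] + [p,q]. For instance
  ∂[1,3,4] = [3,4] − [1,4] + [1,3],
  ∂[2,3,4] = [3,4] − [2,4] + [2,3].
This gives a 6×4 integer matrix of rank 3; reducing to Smith normal form yields diagonal entries (1,1,1).

From H_k ≅ ker(∂_k) / im(∂_{k+1}) we obtain:

  H_0: rank C_0 − rank ∂_1 = 4 − 3 = 1, and the invariant factors of ∂_1 are all 1, so H_0 = Z.

H_0 = Z.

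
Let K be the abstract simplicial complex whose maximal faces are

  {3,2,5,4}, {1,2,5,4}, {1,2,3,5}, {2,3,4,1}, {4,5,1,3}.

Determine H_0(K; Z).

Take the total order 1 < 2 < 3 < 4 < 5 on the vertex set. Then K (dimension 3) consists of the simplices:

  0-simplices (5): [1], [2], [3], [4], [5]
  1-simplices (10): [1,2], [1,3], [1,4], [1,5], [2,3], [2,4], [2,5], [3,4], [3,5], [4,5]
  2-simplices (10): [1,2,3], [1,2,4], [1,2,5], [1,3,4], [1,3,5], [1,4,5], [2,3,4], [2,3,5], [2,4,5], [3,4,5]
  3-simplices (5): [1,2,3,4], [1,2,3,5], [1,2,4,5], [1,3,4,5], [2,3,4,5]

giving chain groups C_0 ≅ Z^5, C_1 ≅ Z^10, C_2 ≅ Z^10, C_3 ≅ Z^5.

The boundary map ∂_1: C_1 → C_0 maps an edge to its endpoints' difference, ∂[p,q] = q − p.
The resulting 5×10 matrix has rank 4, and its Smith normal form has invariant factors (1,1,1,1).

Boundary ∂_2: C_2 → C_1 sends each 2-simplex [p,q,r] to [q,r] − [p,r] + [p,q]. For instance
  ∂[2,3,4] = [3,4] − [2,4] + [2,3],
  ∂[1,3,4] = [3,4] − [1,4] + [1,3].
The 10×10 boundary matrix has rank 6 and Smith normal form diag(1,1,1,1,1,1).

Boundary ∂_3: C_3 → C_2 sends each 3-simplex σ to the alternating sum Σ_i (−1)^i (σ with its i-th vertex removed). For instance
  ∂[1,2,4,5] = [2,4,5] − [1,4,5] + [1,2,5] − [1,2,4],
  ∂[1,2,3,4] = [2,3,4] − [1,3,4] + [1,2,4] − [1,2,3].
This gives a 10×5 integer matrix of rank 4; reducing to Smith normal form yields diagonal entries (1,1,1,1).

From H_k ≅ ker(∂_k) / im(∂_{k+1}) we obtain:

  H_0: rank C_0 − rank ∂_1 = 5 − 4 = 1, and the invariant factors of ∂_1 are all 1, so H_0 = Z.

H_0 ≅ Z.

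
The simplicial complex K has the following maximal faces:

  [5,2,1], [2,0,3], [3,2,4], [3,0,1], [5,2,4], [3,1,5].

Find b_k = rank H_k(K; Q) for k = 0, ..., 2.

Order the vertices as 0 < 1 < 2 < 3 < 4 < 5. Listing each simplex with vertices in this order, K has dimension 2 with simplices:

  0-simplices (6): [0], [1], [2], [3], [4], [5]
  1-simplices (12): [0,1], [0,2], [0,3], [1,2], [1,3], [1,5], [2,3], [2,4], [2,5], [3,4], [3,5], [4,5]
  2-simplices (6): [0,1,3], [0,2,3], [1,2,5], [1,3,5], [2,3,4], [2,4,5]

Hence C_0 ≅ Z^6, C_1 ≅ Z^12, C_2 ≅ Z^6.

∂_1: C_1 → C_0 maps an edge to its endpoints' difference, ∂[p,q] = q − p.
The 6×12 boundary matrix has rank 5 and Smith normal form diag(1,1,1,1,1).

The boundary map ∂_2: C_2 → C_1 sends each 2-simplex [p,q,r] to [q,r] − [p,r] + [p,q]. For instance
  ∂[1,2,5] = [2,5] − [1,5] + [1,2],
  ∂[0,2,3] = [2,3] − [0,3] + [0,2].
The resulting 12×6 matrix has rank 6, and its Smith normal form has invariant factors (1,1,1,1,1,1).

Reading off H_k = ker ∂_k / im ∂_{k+1}:

  H_0: rank C_0 − rank ∂_1 = 6 − 5 = 1, and the invariant factors of ∂_1 are all 1, so H_0 = Z.
  H_1: rank ker ∂_1 − rank ∂_2 = (12 − 5) − 6 = 1, and the invariant factors of ∂_2 are all 1, so H_1 = Z.
  H_2: rank ker ∂_2 − rank ∂_3 = (6 − 6) − 0 = 0, and there is no ∂_3, so H_2 = 0.

(K is a triangulation of the cylinder S^1 x I.)

Hence the Betti numbers are b_0 = 1, b_1 = 1, b_2 = 0.

b_0 = 1, b_1 = 1, b_2 = 0.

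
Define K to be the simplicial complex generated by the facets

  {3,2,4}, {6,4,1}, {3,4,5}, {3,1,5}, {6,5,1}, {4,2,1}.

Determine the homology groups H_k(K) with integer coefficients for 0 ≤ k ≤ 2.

H_0 = Z,  H_1 = Z,  H_2 = 0.

Order the vertices as 1 < 2 < 3 < 4 < 5 < 6. Listing each simplex with vertices in this order, K has dimension 2 with simplices:

  0-simplices (6): [1], [2], [3], [4], [5], [6]
  1-simplices (12): [1,2], [1,3], [1,4], [1,5], [1,6], [2,3], [2,4], [3,4], [3,5], [4,5], [4,6], [5,6]
  2-simplices (6): [1,2,4], [1,3,5], [1,4,6], [1,5,6], [2,3,4], [3,4,5]

so the chain groups are C_0 ≅ Z^6, C_1 ≅ Z^12, C_2 ≅ Z^6.

The boundary map ∂_1: C_1 → C_0 sends each edge [p,q] (with p < q) to q − p.
As a 6×12 matrix over Z this has rank 5, with invariant factors (1,1,1,1,1).

The boundary map ∂_2: C_2 → C_1 sends each 2-simplex [p,q,r] to [q,r] − [p,r] + [p,q]. For instance
  ∂[2,3,4] = [3,4] − [2,4] + [2,3],
  ∂[1,2,4] = [2,4] − [1,4] + [1,2].
The resulting 12×6 matrix has rank 6, and its Smith normal form has invariant factors (1,1,1,1,1,1).

Now H_k = ker ∂_k / im ∂_{k+1}, so:

  H_0: rank C_0 − rank ∂_1 = 6 − 5 = 1, and the invariant factors of ∂_1 are all 1, so H_0 = Z.
  H_1: rank ker ∂_1 − rank ∂_2 = (12 − 5) − 6 = 1, and the invariant factors of ∂_2 are all 1, so H_1 = Z.
  H_2: rank ker ∂_2 − rank ∂_3 = (6 − 6) − 0 = 0, and there is no ∂_3, so H_2 = 0.

As a check, the Euler characteristic is 6 − 12 + 6 = 0, which agrees with 1 − 1 + 0 = 0.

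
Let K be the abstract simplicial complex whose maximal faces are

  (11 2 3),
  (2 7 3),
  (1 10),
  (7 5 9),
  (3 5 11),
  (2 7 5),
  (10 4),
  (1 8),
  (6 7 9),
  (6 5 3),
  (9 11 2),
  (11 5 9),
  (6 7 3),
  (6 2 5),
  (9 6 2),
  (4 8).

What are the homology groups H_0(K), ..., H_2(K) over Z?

Take the total order 1 < 2 < 3 < 4 < 5 < 6 < 7 < 8 < 9 < 10 < 11 on the vertex set. Then K (dimension 2) consists of the simplices:

  0-simplices (11): [1], [2], [3], [4], [5], [6], [7], [8], [9], [10], [11]
  1-simplices (22): [1,8], [1,10], [2,3], [2,5], [2,6], [2,7], [2,9], [2,11], [3,5], [3,6], [3,7], [3,11], [4,8], [4,10], [5,6], [5,7], [5,9], [5,11], [6,7], [6,9], [7,9], [9,11]
  2-simplices (12): [2,3,7], [2,3,11], [2,5,6], [2,5,7], [2,6,9], [2,9,11], [3,5,6], [3,5,11], [3,6,7], [5,7,9], [5,9,11], [6,7,9]

Hence C_0 ≅ Z^11, C_1 ≅ Z^22, C_2 ≅ Z^12.

∂_1: C_1 → C_0 maps an edge to its endpoints' difference, ∂[p,q] = q − p.
As a 11×22 matrix over Z this has rank 9, with invariant factors (1,1,1,1,1,1,1,1,1).

The boundary map ∂_2: C_2 → C_1 maps a triangle to the signed sum of its edges. For instance
  ∂[3,6,7] = [6,7] − [3,7] + [3,6],
  ∂[2,6,9] = [6,9] − [2,9] + [2,6].
The 22×12 boundary matrix has rank 12 and Smith normal form diag(1,1,1,1,1,1,1,1,1,1,1,2).

From H_k ≅ ker(∂_k) / im(∂_{k+1}) we obtain:

  H_0: rank C_0 − rank ∂_1 = 11 − 9 = 2, and the invariant factors of ∂_1 are all 1, so H_0 = Z^2.
  H_1: rank ker ∂_1 − rank ∂_2 = (22 − 9) − 12 = 1, and ∂_2 has invariant factor 2 > 1, so H_1 = Z ⊕ Z_2.
  H_2: rank ker ∂_2 − rank ∂_3 = (12 − 12) − 0 = 0, and there is no ∂_3, so H_2 = 0.

As a check, the Euler characteristic is 11 − 22 + 12 = 1, which agrees with 2 − 1 + 0 = 1.
(K is a triangulation of the disjoint union of the real projective plane RP^2 and the circle S^1.)

H_0 ≅ Z^2,  H_1 ≅ Z ⊕ Z_2,  H_2 = 0.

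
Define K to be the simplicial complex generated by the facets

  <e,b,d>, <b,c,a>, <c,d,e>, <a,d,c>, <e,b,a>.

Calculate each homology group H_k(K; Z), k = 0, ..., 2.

H_0 ≅ Z,  H_1 ≅ Z,  H_2 = 0.

Fix the vertex order a < b < c < d < e and write every simplex with vertices in increasing order. Then dim K = 2 and the simplices of K are:

  0-simplices (5): a, b, c, d, e
  1-simplices (10): ab, ac, ad, ae, bc, bd, be, cd, ce, de
  2-simplices (5): abc, abe, acd, bde, cde

Hence C_0 ≅ Z^5, C_1 ≅ Z^10, C_2 ≅ Z^5.

The boundary map ∂_1: C_1 → C_0 maps an edge to its endpoints' difference, ∂[p,q] = q − p. For instance
  ∂bc = c − b.
The 5×10 boundary matrix has rank 4 and Smith normal form diag(1,1,1,1).

∂_2: C_2 → C_1 maps a triangle to the signed sum of its edges. For instance
  ∂bde = de − be + bd,
  ∂abe = be − ae + ab.
This gives a 10×5 integer matrix of rank 5; reducing to Smith normal form yields diagonal entries (1,1,1,1,1).

Reading off H_k = ker ∂_k / im ∂_{k+1}:

  H_0: rank C_0 − rank ∂_1 = 5 − 4 = 1, and the invariant factors of ∂_1 are all 1, so H_0 ≅ Z.
  H_1: rank ker ∂_1 − rank ∂_2 = (10 − 4) − 5 = 1, and the invariant factors of ∂_2 are all 1, so H_1 ≅ Z.
  H_2: rank ker ∂_2 − rank ∂_3 = (5 − 5) − 0 = 0, and there is no ∂_3, so H_2 ≅ 0.

(K is a triangulation of the Möbius band.)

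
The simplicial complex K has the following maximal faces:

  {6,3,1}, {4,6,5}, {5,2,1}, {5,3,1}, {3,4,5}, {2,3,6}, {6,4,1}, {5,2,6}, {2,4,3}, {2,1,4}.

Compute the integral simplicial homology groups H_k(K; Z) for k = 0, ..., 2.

H_0 = Z,  H_1 = Z/2Z,  H_2 = 0.

Fix the vertex order 1 < 2 < 3 < 4 < 5 < 6 and write every simplex with vertices in increasing order. Then dim K = 2 and the simplices of K are:

  0-simplices (6): [1], [2], [3], [4], [5], [6]
  1-simplices (15): [1,2], [1,3], [1,4], [1,5], [1,6], [2,3], [2,4], [2,5], [2,6], [3,4], [3,5], [3,6], [4,5], [4,6], [5,6]
  2-simplices (10): [1,2,4], [1,2,5], [1,3,5], [1,3,6], [1,4,6], [2,3,4], [2,3,6], [2,5,6], [3,4,5], [4,5,6]

Hence C_0 ≅ Z^6, C_1 ≅ Z^15, C_2 ≅ Z^10.

Boundary ∂_1: C_1 → C_0 sends each edge [p,q] (with p < q) to q − p.
This gives a 6×15 integer matrix of rank 5; reducing to Smith normal form yields diagonal entries (1,1,1,1,1).

The boundary map ∂_2: C_2 → C_1 maps a triangle to the signed sum of its edges. For instance
  ∂[1,3,6] = [3,6] − [1,6] + [1,3],
  ∂[1,3,5] = [3,5] − [1,5] + [1,3].
As a 15×10 matrix over Z this has rank 10, with invariant factors (1,1,1,1,1,1,1,1,1,2).

Now H_k = ker ∂_k / im ∂_{k+1}, so:

  H_0: rank C_0 − rank ∂_1 = 6 − 5 = 1, and the invariant factors of ∂_1 are all 1, so H_0 ≅ Z.
  H_1: rank ker ∂_1 − rank ∂_2 = (15 − 5) − 10 = 0, and ∂_2 has invariant factor 2 > 1, so H_1 ≅ Z/2Z.
  H_2: rank ker ∂_2 − rank ∂_3 = (10 − 10) − 0 = 0, and there is no ∂_3, so H_2 ≅ 0.

As a check, the Euler characteristic is 6 − 15 + 10 = 1, which agrees with 1 − 0 + 0 = 1.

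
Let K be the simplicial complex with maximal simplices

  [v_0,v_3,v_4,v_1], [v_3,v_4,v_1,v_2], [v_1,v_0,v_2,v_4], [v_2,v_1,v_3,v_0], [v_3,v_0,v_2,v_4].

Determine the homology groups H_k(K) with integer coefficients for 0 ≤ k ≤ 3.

H_0 = Z,  H_1 = 0,  H_2 = 0,  H_3 = Z.

Order the vertices as v_0 < v_1 < v_2 < v_3 < v_4. Listing each simplex with vertices in this order, K has dimension 3 with simplices:

  0-simplices (5): [v_0], [v_1], [v_2], [v_3], [v_4]
  1-simplices (10): [v_0,v_1], [v_0,v_2], [v_0,v_3], [v_0,v_4], [v_1,v_2], [v_1,v_3], [v_1,v_4], [v_2,v_3], [v_2,v_4], [v_3,v_4]
  2-simplices (10): [v_0,v_1,v_2], [v_0,v_1,v_3], [v_0,v_1,v_4], [v_0,v_2,v_3], [v_0,v_2,v_4], [v_0,v_3,v_4], [v_1,v_2,v_3], [v_1,v_2,v_4], [v_1,v_3,v_4], [v_2,v_3,v_4]
  3-simplices (5): [v_0,v_1,v_2,v_3], [v_0,v_1,v_2,v_4], [v_0,v_1,v_3,v_4], [v_0,v_2,v_3,v_4], [v_1,v_2,v_3,v_4]

so the chain groups are C_0 ≅ Z^5, C_1 ≅ Z^10, C_2 ≅ Z^10, C_3 ≅ Z^5.

The boundary map ∂_1: C_1 → C_0 maps an edge to its endpoints' difference, ∂[p,q] = q − p. For instance
  ∂[v_1,v_3] = [v_3] − [v_1].
This gives a 5×10 integer matrix of rank 4; reducing to Smith normal form yields diagonal entries (1,1,1,1).

The boundary map ∂_2: C_2 → C_1 maps a triangle to the signed sum of its edges. For instance
  ∂[v_0,v_3,v_4] = [v_3,v_4] − [v_0,v_4] + [v_0,v_3],
  ∂[v_0,v_2,v_3] = [v_2,v_3] − [v_0,v_3] + [v_0,v_2].
As a 10×10 matrix over Z this has rank 6, with invariant factors (1,1,1,1,1,1).

∂_3: C_3 → C_2 sends each 3-simplex σ to the alternating sum Σ_i (−1)^i (σ with its i-th vertex removed). For instance
  ∂[v_0,v_1,v_3,v_4] = [v_1,v_3,v_4] − [v_0,v_3,v_4] + [v_0,v_1,v_4] − [v_0,v_1,v_3],
  ∂[v_0,v_2,v_3,v_4] = [v_2,v_3,v_4] − [v_0,v_3,v_4] + [v_0,v_2,v_4] − [v_0,v_2,v_3].
This gives a 10×5 integer matrix of rank 4; reducing to Smith normal form yields diagonal entries (1,1,1,1).

From H_k ≅ ker(∂_k) / im(∂_{k+1}) we obtain:

  H_0: rank C_0 − rank ∂_1 = 5 − 4 = 1, and the invariant factors of ∂_1 are all 1, so H_0 = Z.
  H_1: rank ker ∂_1 − rank ∂_2 = (10 − 4) − 6 = 0, and the invariant factors of ∂_2 are all 1, so H_1 = 0.
  H_2: rank ker ∂_2 − rank ∂_3 = (10 − 6) − 4 = 0, and the invariant factors of ∂_3 are all 1, so H_2 = 0.
  H_3: rank ker ∂_3 − rank ∂_4 = (5 − 4) − 0 = 1, and there is no ∂_4, so H_3 = Z.

As a check, the Euler characteristic is 5 − 10 + 10 − 5 = 0, which agrees with 1 − 0 + 0 − 1 = 0.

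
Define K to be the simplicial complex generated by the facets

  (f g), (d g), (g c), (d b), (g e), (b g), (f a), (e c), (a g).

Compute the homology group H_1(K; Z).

H_1 = Z^3.

Fix the vertex order a < b < c < d < e < f < g and write every simplex with vertices in increasing order. Then dim K = 1 and the simplices of K are:

  0-simplices (7): a, b, c, d, e, f, g
  1-simplices (9): af, ag, bd, bg, ce, cg, dg, eg, fg

giving chain groups C_0 ≅ Z^7, C_1 ≅ Z^9.

The boundary map ∂_1: C_1 → C_0 sends each edge [p,q] (with p < q) to q − p. For instance
  ∂ce = e − c.
This gives a 7×9 integer matrix of rank 6; reducing to Smith normal form yields diagonal entries (1,1,1,1,1,1).

Now H_k = ker ∂_k / im ∂_{k+1}, so:

  H_1: rank ker ∂_1 − rank ∂_2 = (9 − 6) − 0 = 3, and there is no ∂_2, so H_1 = Z^3.

(K is a triangulation of a wedge of 3 circles.)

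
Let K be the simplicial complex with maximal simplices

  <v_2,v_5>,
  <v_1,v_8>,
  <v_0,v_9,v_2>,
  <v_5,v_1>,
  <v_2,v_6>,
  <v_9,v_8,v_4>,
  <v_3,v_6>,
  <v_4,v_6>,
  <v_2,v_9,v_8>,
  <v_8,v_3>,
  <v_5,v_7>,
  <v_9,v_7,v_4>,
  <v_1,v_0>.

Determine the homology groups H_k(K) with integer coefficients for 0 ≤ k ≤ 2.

H_0 ≅ Z,  H_1 ≅ Z^5,  H_2 = 0.

Order the vertices as v_0 < v_1 < v_2 < v_3 < v_4 < v_5 < v_6 < v_7 < v_8 < v_9. Listing each simplex with vertices in this order, K has dimension 2 with simplices:

  0-simplices (10): [v_0], [v_1], [v_2], [v_3], [v_4], [v_5], [v_6], [v_7], [v_8], [v_9]
  1-simplices (18): (18 of them)
  2-simplices (4): [v_0,v_2,v_9], [v_2,v_8,v_9], [v_4,v_7,v_9], [v_4,v_8,v_9]

so the chain groups are C_0 ≅ Z^10, C_1 ≅ Z^18, C_2 ≅ Z^4.

∂_1: C_1 → C_0 sends each edge [p,q] (with p < q) to q − p. For instance
  ∂[v_5,v_7] = [v_7] − [v_5].
As a 10×18 matrix over Z this has rank 9, with invariant factors (1,1,1,1,1,1,1,1,1).

Boundary ∂_2: C_2 → C_1 sends each 2-simplex [p,q,r] to [q,r] − [p,r] + [p,q]. For instance
  ∂[v_4,v_7,v_9] = [v_7,v_9] − [v_4,v_9] + [v_4,v_7],
  ∂[v_4,v_8,v_9] = [v_8,v_9] − [v_4,v_9] + [v_4,v_8].
The 18×4 boundary matrix has rank 4 and Smith normal form diag(1,1,1,1).

From H_k ≅ ker(∂_k) / im(∂_{k+1}) we obtain:

  H_0: rank C_0 − rank ∂_1 = 10 − 9 = 1, and the invariant factors of ∂_1 are all 1, so H_0 ≅ Z.
  H_1: rank ker ∂_1 − rank ∂_2 = (18 − 9) − 4 = 5, and the invariant factors of ∂_2 are all 1, so H_1 ≅ Z^5.
  H_2: rank ker ∂_2 − rank ∂_3 = (4 − 4) − 0 = 0, and there is no ∂_3, so H_2 ≅ 0.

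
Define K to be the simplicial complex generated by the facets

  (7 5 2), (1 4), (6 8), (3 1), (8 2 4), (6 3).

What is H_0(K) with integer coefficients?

Take the total order 1 < 2 < 3 < 4 < 5 < 6 < 7 < 8 on the vertex set. Then K (dimension 2) consists of the simplices:

  0-simplices (8): [1], [2], [3], [4], [5], [6], [7], [8]
  1-simplices (10): [1,3], [1,4], [2,4], [2,5], [2,7], [2,8], [3,6], [4,8], [5,7], [6,8]
  2-simplices (2): [2,4,8], [2,5,7]

Hence C_0 ≅ Z^8, C_1 ≅ Z^10, C_2 ≅ Z^2.

Boundary ∂_1: C_1 → C_0 sends each edge [p,q] (with p < q) to q − p.
As a 8×10 matrix over Z this has rank 7, with invariant factors (1,1,1,1,1,1,1).

Boundary ∂_2: C_2 → C_1 maps a triangle to the signed sum of its edges. For instance
  ∂[2,5,7] = [5,7] − [2,7] + [2,5],
  ∂[2,4,8] = [4,8] − [2,8] + [2,4].
The 10×2 boundary matrix has rank 2 and Smith normal form diag(1,1).

Computing H_k = (kernel of ∂_k) / (image of ∂_{k+1}):

  H_0: rank C_0 − rank ∂_1 = 8 − 7 = 1, and the invariant factors of ∂_1 are all 1, so H_0 ≅ Z.

H_0 ≅ Z.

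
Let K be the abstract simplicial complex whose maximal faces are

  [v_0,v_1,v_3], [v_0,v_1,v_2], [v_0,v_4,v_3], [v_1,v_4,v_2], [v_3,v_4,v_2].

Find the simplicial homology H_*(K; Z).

H_0 ≅ Z,  H_1 ≅ Z,  H_2 = 0.

Take the total order v_0 < v_1 < v_2 < v_3 < v_4 on the vertex set. Then K (dimension 2) consists of the simplices:

  0-simplices (5): [v_0], [v_1], [v_2], [v_3], [v_4]
  1-simplices (10): [v_0,v_1], [v_0,v_2], [v_0,v_3], [v_0,v_4], [v_1,v_2], [v_1,v_3], [v_1,v_4], [v_2,v_3], [v_2,v_4], [v_3,v_4]
  2-simplices (5): [v_0,v_1,v_2], [v_0,v_1,v_3], [v_0,v_3,v_4], [v_1,v_2,v_4], [v_2,v_3,v_4]

giving chain groups C_0 ≅ Z^5, C_1 ≅ Z^10, C_2 ≅ Z^5.

Boundary ∂_1: C_1 → C_0 sends each edge [p,q] (with p < q) to q − p.
As a 5×10 matrix over Z this has rank 4, with invariant factors (1,1,1,1).

∂_2: C_2 → C_1 sends each 2-simplex [p,q,r] to [q,r] − [p,r] + [p,q]. For instance
  ∂[v_0,v_1,v_3] = [v_1,v_3] − [v_0,v_3] + [v_0,v_1],
  ∂[v_0,v_3,v_4] = [v_3,v_4] − [v_0,v_4] + [v_0,v_3].
As a 10×5 matrix over Z this has rank 5, with invariant factors (1,1,1,1,1).

From H_k ≅ ker(∂_k) / im(∂_{k+1}) we obtain:

  H_0: rank C_0 − rank ∂_1 = 5 − 4 = 1, and the invariant factors of ∂_1 are all 1, so H_0 = Z.
  H_1: rank ker ∂_1 − rank ∂_2 = (10 − 4) − 5 = 1, and the invariant factors of ∂_2 are all 1, so H_1 = Z.
  H_2: rank ker ∂_2 − rank ∂_3 = (5 − 5) − 0 = 0, and there is no ∂_3, so H_2 = 0.

As a check, the Euler characteristic is 5 − 10 + 5 = 0, which agrees with 1 − 1 + 0 = 0.
(K is a triangulation of the Möbius band.)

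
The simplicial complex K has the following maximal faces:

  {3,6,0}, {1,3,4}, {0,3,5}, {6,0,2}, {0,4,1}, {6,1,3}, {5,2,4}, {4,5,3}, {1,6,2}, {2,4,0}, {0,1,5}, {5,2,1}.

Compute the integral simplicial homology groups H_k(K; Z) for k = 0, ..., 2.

H_0 ≅ Z,  H_1 ≅ Z/2,  H_2 = 0.

K has 7 vertices, 18 edges, 12 triangles.
rank ∂_0 = 0, rank ∂_1 = 6 ⇒ b_0 = 7 − 0 − 6 = 1; all invariant factors of ∂_1 are 1 so no torsion. So H_0 ≅ Z.
rank ∂_1 = 6, rank ∂_2 = 12 ⇒ b_1 = 18 − 6 − 12 = 0; ∂_2 has invariant factor(s) [2] giving torsion. So H_1 ≅ Z/2.
rank ∂_2 = 12, rank ∂_3 = 0 ⇒ b_2 = 12 − 12 − 0 = 0. So H_2 ≅ 0.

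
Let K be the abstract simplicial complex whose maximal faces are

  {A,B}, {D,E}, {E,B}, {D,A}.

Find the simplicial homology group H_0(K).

H_0 = Z.

K has 4 vertices, 4 edges.
rank ∂_0 = 0, rank ∂_1 = 3 ⇒ b_0 = 4 − 0 − 3 = 1; all invariant factors of ∂_1 are 1 so no torsion. So H_0 ≅ Z.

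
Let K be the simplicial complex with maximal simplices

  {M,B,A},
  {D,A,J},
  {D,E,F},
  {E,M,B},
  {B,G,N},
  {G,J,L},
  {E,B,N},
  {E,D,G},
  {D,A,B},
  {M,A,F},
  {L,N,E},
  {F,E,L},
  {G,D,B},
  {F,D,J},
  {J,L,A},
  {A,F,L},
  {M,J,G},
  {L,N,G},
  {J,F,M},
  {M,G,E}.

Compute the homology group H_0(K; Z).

H_0 = Z.

Order the vertices as A < B < D < E < F < G < J < L < M < N. Listing each simplex with vertices in this order, K has dimension 2 with simplices:

  0-simplices (10): A, B, D, E, F, G, J, L, M, N
  1-simplices (30): AB, AD, AF, AJ, AL, AM, BD, BE, BG, BM, BN, DE, DF, DG, DJ, EF, EG, EL, EM, EN, FJ, FL, FM, GJ, GL, GM, GN, JL, JM, LN
  2-simplices (20): ABD, ABM, ADJ, AFL, AFM, AJL, BDG, BEM, BEN, BGN, DEF, DEG, DFJ, EFL, EGM, ELN, FJM, GJL, GJM, GLN

so the chain groups are C_0 ≅ Z^10, C_1 ≅ Z^30, C_2 ≅ Z^20.

Boundary ∂_1: C_1 → C_0 sends each edge [p,q] (with p < q) to q − p. For instance
  ∂BD = D − B.
This gives a 10×30 integer matrix of rank 9; reducing to Smith normal form yields diagonal entries (1,1,1,1,1,1,1,1,1).

Boundary ∂_2: C_2 → C_1 acts by ∂[p,q,r] = [q,r] − [p,r] + [p,q]. For instance
  ∂ABM = BM − AM + AB,
  ∂DEF = EF − DF + DE.
This gives a 30×20 integer matrix of rank 20; reducing to Smith normal form yields diagonal entries (1,1,1,1,1,1,1,1,1,1,1,1,1,1,1,1,1,1,1,2).

From H_k ≅ ker(∂_k) / im(∂_{k+1}) we obtain:

  H_0: rank C_0 − rank ∂_1 = 10 − 9 = 1, and the invariant factors of ∂_1 are all 1, so H_0 ≅ Z.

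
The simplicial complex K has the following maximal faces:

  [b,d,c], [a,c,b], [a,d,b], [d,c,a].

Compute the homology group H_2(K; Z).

H_2 = Z.

We work with the vertex ordering a < b < c < d. The simplices of K, each written with vertices in increasing order, are:

  0-simplices (4): a, b, c, d
  1-simplices (6): ab, ac, ad, bc, bd, cd
  2-simplices (4): abc, abd, acd, bcd

giving chain groups C_0 ≅ Z^4, C_1 ≅ Z^6, C_2 ≅ Z^4.

The boundary map ∂_1: C_1 → C_0 maps an edge to its endpoints' difference, ∂[p,q] = q − p.
As a 4×6 matrix over Z this has rank 3, with invariant factors (1,1,1).

∂_2: C_2 → C_1 maps a triangle to the signed sum of its edges. For instance
  ∂abd = bd − ad + ab,
  ∂abc = bc − ac + ab.
This gives a 6×4 integer matrix of rank 3; reducing to Smith normal form yields diagonal entries (1,1,1).

From H_k ≅ ker(∂_k) / im(∂_{k+1}) we obtain:

  H_2: rank ker ∂_2 − rank ∂_3 = (4 − 3) − 0 = 1, and there is no ∂_3, so H_2 ≅ Z.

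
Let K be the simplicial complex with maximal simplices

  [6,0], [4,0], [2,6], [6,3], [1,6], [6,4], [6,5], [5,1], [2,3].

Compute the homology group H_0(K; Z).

H_0 ≅ Z.

Order the vertices as 0 < 1 < 2 < 3 < 4 < 5 < 6. Listing each simplex with vertices in this order, K has dimension 1 with simplices:

  0-simplices (7): [0], [1], [2], [3], [4], [5], [6]
  1-simplices (9): [0,4], [0,6], [1,5], [1,6], [2,3], [2,6], [3,6], [4,6], [5,6]

so the chain groups are C_0 ≅ Z^7, C_1 ≅ Z^9.

∂_1: C_1 → C_0 sends each edge [p,q] (with p < q) to q − p. For instance
  ∂[2,6] = [6] − [2].
The 7×9 boundary matrix has rank 6 and Smith normal form diag(1,1,1,1,1,1).

Reading off H_k = ker ∂_k / im ∂_{k+1}:

  H_0: rank C_0 − rank ∂_1 = 7 − 6 = 1, and the invariant factors of ∂_1 are all 1, so H_0 ≅ Z.

(K is a triangulation of a wedge of 3 circles.)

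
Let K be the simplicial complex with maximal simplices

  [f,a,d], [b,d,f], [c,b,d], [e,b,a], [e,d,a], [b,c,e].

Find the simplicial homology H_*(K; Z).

H_0 = Z,  H_1 = Z,  H_2 = 0.

Fix the vertex order a < b < c < d < e < f and write every simplex with vertices in increasing order. Then dim K = 2 and the simplices of K are:

  0-simplices (6): a, b, c, d, e, f
  1-simplices (12): ab, ad, ae, af, bc, bd, be, bf, cd, ce, de, df
  2-simplices (6): abe, ade, adf, bcd, bce, bdf

so the chain groups are C_0 ≅ Z^6, C_1 ≅ Z^12, C_2 ≅ Z^6.

The boundary map ∂_1: C_1 → C_0 is given by ∂[p,q] = [q] − [p].
The 6×12 boundary matrix has rank 5 and Smith normal form diag(1,1,1,1,1).

Boundary ∂_2: C_2 → C_1 acts by ∂[p,q,r] = [q,r] − [p,r] + [p,q]. For instance
  ∂abe = be − ae + ab,
  ∂bce = ce − be + bc.
The 12×6 boundary matrix has rank 6 and Smith normal form diag(1,1,1,1,1,1).

Now H_k = ker ∂_k / im ∂_{k+1}, so:

  H_0: rank C_0 − rank ∂_1 = 6 − 5 = 1, and the invariant factors of ∂_1 are all 1, so H_0 ≅ Z.
  H_1: rank ker ∂_1 − rank ∂_2 = (12 − 5) − 6 = 1, and the invariant factors of ∂_2 are all 1, so H_1 ≅ Z.
  H_2: rank ker ∂_2 − rank ∂_3 = (6 − 6) − 0 = 0, and there is no ∂_3, so H_2 ≅ 0.

As a check, the Euler characteristic is 6 − 12 + 6 = 0, which agrees with 1 − 1 + 0 = 0.
(K is a triangulation of the cylinder S^1 x I.)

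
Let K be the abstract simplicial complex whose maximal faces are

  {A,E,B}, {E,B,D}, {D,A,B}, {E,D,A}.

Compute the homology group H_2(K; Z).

We work with the vertex ordering A < B < D < E. The simplices of K, each written with vertices in increasing order, are:

  0-simplices (4): A, B, D, E
  1-simplices (6): AB, AD, AE, BD, BE, DE
  2-simplices (4): ABD, ABE, ADE, BDE

Hence C_0 ≅ Z^4, C_1 ≅ Z^6, C_2 ≅ Z^4.

Boundary ∂_1: C_1 → C_0 is given by ∂[p,q] = [q] − [p]. For instance
  ∂DE = E − D.
The 4×6 boundary matrix has rank 3 and Smith normal form diag(1,1,1).

∂_2: C_2 → C_1 sends each 2-simplex [p,q,r] to [q,r] − [p,r] + [p,q]. For instance
  ∂ABE = BE − AE + AB,
  ∂ADE = DE − AE + AD.
As a 6×4 matrix over Z this has rank 3, with invariant factors (1,1,1).

Reading off H_k = ker ∂_k / im ∂_{k+1}:

  H_2: rank ker ∂_2 − rank ∂_3 = (4 − 3) − 0 = 1, and there is no ∂_3, so H_2 = Z.

H_2 = Z.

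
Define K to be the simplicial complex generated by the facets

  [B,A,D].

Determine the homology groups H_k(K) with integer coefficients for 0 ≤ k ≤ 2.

Fix the vertex order A < B < D and write every simplex with vertices in increasing order. Then dim K = 2 and the simplices of K are:

  0-simplices (3): A, B, D
  1-simplices (3): AB, AD, BD
  2-simplices (1): ABD

giving chain groups C_0 ≅ Z^3, C_1 ≅ Z^3, C_2 ≅ Z^1.

Boundary ∂_1: C_1 → C_0 is given by ∂[p,q] = [q] − [p].
As a 3×3 matrix over Z this has rank 2, with invariant factors (1,1).

Boundary ∂_2: C_2 → C_1 sends each 2-simplex [p,q,r] to [q,r] − [p,r] + [p,q]. For instance
  ∂ABD = BD − AD + AB.
The resulting 3×1 matrix has rank 1, and its Smith normal form has invariant factors (1).

Computing H_k = (kernel of ∂_k) / (image of ∂_{k+1}):

  H_0: rank C_0 − rank ∂_1 = 3 − 2 = 1, and the invariant factors of ∂_1 are all 1, so H_0 = Z.
  H_1: rank ker ∂_1 − rank ∂_2 = (3 − 2) − 1 = 0, and the invariant factors of ∂_2 are all 1, so H_1 = 0.
  H_2: rank ker ∂_2 − rank ∂_3 = (1 − 1) − 0 = 0, and there is no ∂_3, so H_2 = 0.

H_0 ≅ Z,  H_1 = 0,  H_2 = 0.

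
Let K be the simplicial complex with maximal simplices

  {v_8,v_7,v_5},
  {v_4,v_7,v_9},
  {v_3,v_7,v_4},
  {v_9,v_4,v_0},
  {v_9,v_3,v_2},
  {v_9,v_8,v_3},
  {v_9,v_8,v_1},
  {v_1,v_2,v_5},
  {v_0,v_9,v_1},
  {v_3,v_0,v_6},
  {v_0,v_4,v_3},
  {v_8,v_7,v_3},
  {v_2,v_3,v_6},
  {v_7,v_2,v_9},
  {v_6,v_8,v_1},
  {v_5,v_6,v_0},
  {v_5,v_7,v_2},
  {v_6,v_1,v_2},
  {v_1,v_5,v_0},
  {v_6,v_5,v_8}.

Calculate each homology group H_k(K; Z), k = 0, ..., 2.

Order the vertices as v_0 < v_1 < v_2 < v_3 < v_4 < v_5 < v_6 < v_7 < v_8 < v_9. Listing each simplex with vertices in this order, K has dimension 2 with simplices:

  0-simplices (10): [v_0], [v_1], [v_2], [v_3], [v_4], [v_5], [v_6], [v_7], [v_8], [v_9]
  1-simplices (30): (30 of them)
  2-simplices (20): (20 of them)

Hence C_0 ≅ Z^10, C_1 ≅ Z^30, C_2 ≅ Z^20.

The boundary map ∂_1: C_1 → C_0 is given by ∂[p,q] = [q] − [p]. For instance
  ∂[v_3,v_9] = [v_9] − [v_3].
This gives a 10×30 integer matrix of rank 9; reducing to Smith normal form yields diagonal entries (1,1,1,1,1,1,1,1,1).

∂_2: C_2 → C_1 sends each 2-simplex [p,q,r] to [q,r] − [p,r] + [p,q]. For instance
  ∂[v_2,v_3,v_6] = [v_3,v_6] − [v_2,v_6] + [v_2,v_3],
  ∂[v_0,v_3,v_6] = [v_3,v_6] − [v_0,v_6] + [v_0,v_3].
The resulting 30×20 matrix has rank 20, and its Smith normal form has invariant factors (1,1,1,1,1,1,1,1,1,1,1,1,1,1,1,1,1,1,1,2).

Now H_k = ker ∂_k / im ∂_{k+1}, so:

  H_0: rank C_0 − rank ∂_1 = 10 − 9 = 1, and the invariant factors of ∂_1 are all 1, so H_0 ≅ Z.
  H_1: rank ker ∂_1 − rank ∂_2 = (30 − 9) − 20 = 1, and ∂_2 has invariant factor 2 > 1, so H_1 ≅ Z ⊕ Z/2.
  H_2: rank ker ∂_2 − rank ∂_3 = (20 − 20) − 0 = 0, and there is no ∂_3, so H_2 ≅ 0.

H_0 ≅ Z,  H_1 ≅ Z ⊕ Z/2,  H_2 = 0.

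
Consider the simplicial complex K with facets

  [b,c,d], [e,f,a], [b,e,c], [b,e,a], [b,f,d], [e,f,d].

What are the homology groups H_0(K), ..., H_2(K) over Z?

H_0 = Z,  H_1 = Z,  H_2 = 0.

Order the vertices as a < b < c < d < e < f. Listing each simplex with vertices in this order, K has dimension 2 with simplices:

  0-simplices (6): a, b, c, d, e, f
  1-simplices (12): ab, ae, af, bc, bd, be, bf, cd, ce, de, df, ef
  2-simplices (6): abe, aef, bcd, bce, bdf, def

giving chain groups C_0 ≅ Z^6, C_1 ≅ Z^12, C_2 ≅ Z^6.

The boundary map ∂_1: C_1 → C_0 is given by ∂[p,q] = [q] − [p].
The resulting 6×12 matrix has rank 5, and its Smith normal form has invariant factors (1,1,1,1,1).

Boundary ∂_2: C_2 → C_1 maps a triangle to the signed sum of its edges. For instance
  ∂abe = be − ae + ab,
  ∂bcd = cd − bd + bc.
The resulting 12×6 matrix has rank 6, and its Smith normal form has invariant factors (1,1,1,1,1,1).

Computing H_k = (kernel of ∂_k) / (image of ∂_{k+1}):

  H_0: rank C_0 − rank ∂_1 = 6 − 5 = 1, and the invariant factors of ∂_1 are all 1, so H_0 = Z.
  H_1: rank ker ∂_1 − rank ∂_2 = (12 − 5) − 6 = 1, and the invariant factors of ∂_2 are all 1, so H_1 = Z.
  H_2: rank ker ∂_2 − rank ∂_3 = (6 − 6) − 0 = 0, and there is no ∂_3, so H_2 = 0.

As a check, the Euler characteristic is 6 − 12 + 6 = 0, which agrees with 1 − 1 + 0 = 0.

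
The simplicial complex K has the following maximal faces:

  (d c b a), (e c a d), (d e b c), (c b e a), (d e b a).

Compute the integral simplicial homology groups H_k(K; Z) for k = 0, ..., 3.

Fix the vertex order a < b < c < d < e and write every simplex with vertices in increasing order. Then dim K = 3 and the simplices of K are:

  0-simplices (5): a, b, c, d, e
  1-simplices (10): ab, ac, ad, ae, bc, bd, be, cd, ce, de
  2-simplices (10): abc, abd, abe, acd, ace, ade, bcd, bce, bde, cde
  3-simplices (5): abcd, abce, abde, acde, bcde

Hence C_0 ≅ Z^5, C_1 ≅ Z^10, C_2 ≅ Z^10, C_3 ≅ Z^5.

The boundary map ∂_1: C_1 → C_0 is given by ∂[p,q] = [q] − [p]. For instance
  ∂ae = e − a.
The 5×10 boundary matrix has rank 4 and Smith normal form diag(1,1,1,1).

Boundary ∂_2: C_2 → C_1 acts by ∂[p,q,r] = [q,r] − [p,r] + [p,q]. For instance
  ∂abc = bc − ac + ab,
  ∂cde = de − ce + cd.
The 10×10 boundary matrix has rank 6 and Smith normal form diag(1,1,1,1,1,1).

The boundary map ∂_3: C_3 → C_2 sends each 3-simplex σ to the alternating sum Σ_i (−1)^i (σ with its i-th vertex removed). For instance
  ∂acde = cde − ade + ace − acd,
  ∂abce = bce − ace + abe − abc.
The 10×5 boundary matrix has rank 4 and Smith normal form diag(1,1,1,1).

From H_k ≅ ker(∂_k) / im(∂_{k+1}) we obtain:

  H_0: rank C_0 − rank ∂_1 = 5 − 4 = 1, and the invariant factors of ∂_1 are all 1, so H_0 ≅ Z.
  H_1: rank ker ∂_1 − rank ∂_2 = (10 − 4) − 6 = 0, and the invariant factors of ∂_2 are all 1, so H_1 ≅ 0.
  H_2: rank ker ∂_2 − rank ∂_3 = (10 − 6) − 4 = 0, and the invariant factors of ∂_3 are all 1, so H_2 ≅ 0.
  H_3: rank ker ∂_3 − rank ∂_4 = (5 − 4) − 0 = 1, and there is no ∂_4, so H_3 ≅ Z.

(K is a triangulation of the 3-sphere S^3.)

H_0 = Z,  H_1 = 0,  H_2 = 0,  H_3 = Z.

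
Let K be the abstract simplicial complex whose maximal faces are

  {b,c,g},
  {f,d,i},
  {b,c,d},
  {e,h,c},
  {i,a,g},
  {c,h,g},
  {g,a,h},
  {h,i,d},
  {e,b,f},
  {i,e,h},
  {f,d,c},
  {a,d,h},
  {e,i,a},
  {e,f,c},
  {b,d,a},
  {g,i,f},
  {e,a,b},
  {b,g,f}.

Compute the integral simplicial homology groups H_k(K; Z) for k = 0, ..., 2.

H_0 ≅ Z,  H_1 ≅ Z ⊕ Z/2Z,  H_2 = 0.

Take the total order a < b < c < d < e < f < g < h < i on the vertex set. Then K (dimension 2) consists of the simplices:

  0-simplices (9): a, b, c, d, e, f, g, h, i
  1-simplices (27): ab, ad, ae, ag, ah, ai, bc, bd, be, bf, bg, cd, ce, cf, cg, ch, df, dh, di, ef, eh, ei, fg, fi, gh, gi, hi
  2-simplices (18): abd, abe, adh, aei, agh, agi, bcd, bcg, bef, bfg, cdf, cef, ceh, cgh, dfi, dhi, ehi, fgi

so the chain groups are C_0 ≅ Z^9, C_1 ≅ Z^27, C_2 ≅ Z^18.

∂_1: C_1 → C_0 maps an edge to its endpoints' difference, ∂[p,q] = q − p.
As a 9×27 matrix over Z this has rank 8, with invariant factors (1,1,1,1,1,1,1,1).

∂_2: C_2 → C_1 sends each 2-simplex [p,q,r] to [q,r] − [p,r] + [p,q]. For instance
  ∂dfi = fi − di + df,
  ∂dhi = hi − di + dh.
As a 27×18 matrix over Z this has rank 18, with invariant factors (1,1,1,1,1,1,1,1,1,1,1,1,1,1,1,1,1,2).

Now H_k = ker ∂_k / im ∂_{k+1}, so:

  H_0: rank C_0 − rank ∂_1 = 9 − 8 = 1, and the invariant factors of ∂_1 are all 1, so H_0 = Z.
  H_1: rank ker ∂_1 − rank ∂_2 = (27 − 8) − 18 = 1, and ∂_2 has invariant factor 2 > 1, so H_1 = Z ⊕ Z/2Z.
  H_2: rank ker ∂_2 − rank ∂_3 = (18 − 18) − 0 = 0, and there is no ∂_3, so H_2 = 0.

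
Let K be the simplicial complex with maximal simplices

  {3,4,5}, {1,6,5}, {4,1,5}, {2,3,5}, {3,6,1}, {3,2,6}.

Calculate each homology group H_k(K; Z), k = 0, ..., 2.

We work with the vertex ordering 1 < 2 < 3 < 4 < 5 < 6. The simplices of K, each written with vertices in increasing order, are:

  0-simplices (6): [1], [2], [3], [4], [5], [6]
  1-simplices (12): [1,3], [1,4], [1,5], [1,6], [2,3], [2,5], [2,6], [3,4], [3,5], [3,6], [4,5], [5,6]
  2-simplices (6): [1,3,6], [1,4,5], [1,5,6], [2,3,5], [2,3,6], [3,4,5]

giving chain groups C_0 ≅ Z^6, C_1 ≅ Z^12, C_2 ≅ Z^6.

∂_1: C_1 → C_0 sends each edge [p,q] (with p < q) to q − p.
This gives a 6×12 integer matrix of rank 5; reducing to Smith normal form yields diagonal entries (1,1,1,1,1).

The boundary map ∂_2: C_2 → C_1 acts by ∂[p,q,r] = [q,r] − [p,r] + [p,q]. For instance
  ∂[1,5,6] = [5,6] − [1,6] + [1,5],
  ∂[2,3,5] = [3,5] − [2,5] + [2,3].
The resulting 12×6 matrix has rank 6, and its Smith normal form has invariant factors (1,1,1,1,1,1).

Computing H_k = (kernel of ∂_k) / (image of ∂_{k+1}):

  H_0: rank C_0 − rank ∂_1 = 6 − 5 = 1, and the invariant factors of ∂_1 are all 1, so H_0 = Z.
  H_1: rank ker ∂_1 − rank ∂_2 = (12 − 5) − 6 = 1, and the invariant factors of ∂_2 are all 1, so H_1 = Z.
  H_2: rank ker ∂_2 − rank ∂_3 = (6 − 6) − 0 = 0, and there is no ∂_3, so H_2 = 0.

(K is a triangulation of the cylinder S^1 x I.)

H_0 ≅ Z,  H_1 ≅ Z,  H_2 = 0.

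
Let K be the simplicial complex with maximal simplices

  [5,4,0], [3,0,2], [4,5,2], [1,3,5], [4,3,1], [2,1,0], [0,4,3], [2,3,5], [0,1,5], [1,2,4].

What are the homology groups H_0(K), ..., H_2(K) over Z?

K has 6 vertices, 15 edges, 10 triangles.
rank ∂_0 = 0, rank ∂_1 = 5 ⇒ b_0 = 6 − 0 − 5 = 1; all invariant factors of ∂_1 are 1 so no torsion. So H_0 ≅ Z.
rank ∂_1 = 5, rank ∂_2 = 10 ⇒ b_1 = 15 − 5 − 10 = 0; ∂_2 has invariant factor(s) [2] giving torsion. So H_1 ≅ Z/2.
rank ∂_2 = 10, rank ∂_3 = 0 ⇒ b_2 = 10 − 10 − 0 = 0. So H_2 ≅ 0.

H_0 ≅ Z,  H_1 ≅ Z/2,  H_2 = 0.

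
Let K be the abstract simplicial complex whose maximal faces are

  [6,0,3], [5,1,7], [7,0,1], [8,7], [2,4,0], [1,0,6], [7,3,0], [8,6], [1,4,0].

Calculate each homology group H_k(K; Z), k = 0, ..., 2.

H_0 ≅ Z,  H_1 ≅ Z,  H_2 = 0.

We work with the vertex ordering 0 < 1 < 2 < 3 < 4 < 5 < 6 < 7 < 8. The simplices of K, each written with vertices in increasing order, are:

  0-simplices (9): [0], [1], [2], [3], [4], [5], [6], [7], [8]
  1-simplices (16): [0,1], [0,2], [0,3], [0,4], [0,6], [0,7], [1,4], [1,5], [1,6], [1,7], [2,4], [3,6], [3,7], [5,7], [6,8], [7,8]
  2-simplices (7): [0,1,4], [0,1,6], [0,1,7], [0,2,4], [0,3,6], [0,3,7], [1,5,7]

giving chain groups C_0 ≅ Z^9, C_1 ≅ Z^16, C_2 ≅ Z^7.

Boundary ∂_1: C_1 → C_0 sends each edge [p,q] (with p < q) to q − p. For instance
  ∂[3,7] = [7] − [3].
As a 9×16 matrix over Z this has rank 8, with invariant factors (1,1,1,1,1,1,1,1).

Boundary ∂_2: C_2 → C_1 maps a triangle to the signed sum of its edges. For instance
  ∂[0,1,7] = [1,7] − [0,7] + [0,1],
  ∂[0,3,7] = [3,7] − [0,7] + [0,3].
The resulting 16×7 matrix has rank 7, and its Smith normal form has invariant factors (1,1,1,1,1,1,1).

From H_k ≅ ker(∂_k) / im(∂_{k+1}) we obtain:

  H_0: rank C_0 − rank ∂_1 = 9 − 8 = 1, and the invariant factors of ∂_1 are all 1, so H_0 = Z.
  H_1: rank ker ∂_1 − rank ∂_2 = (16 − 8) − 7 = 1, and the invariant factors of ∂_2 are all 1, so H_1 = Z.
  H_2: rank ker ∂_2 − rank ∂_3 = (7 − 7) − 0 = 0, and there is no ∂_3, so H_2 = 0.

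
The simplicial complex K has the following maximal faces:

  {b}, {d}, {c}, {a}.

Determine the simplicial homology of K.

H_0 = Z^4.

K has 4 vertices.
rank ∂_0 = 0, rank ∂_1 = 0 ⇒ b_0 = 4 − 0 − 0 = 4. So H_0 = Z^4.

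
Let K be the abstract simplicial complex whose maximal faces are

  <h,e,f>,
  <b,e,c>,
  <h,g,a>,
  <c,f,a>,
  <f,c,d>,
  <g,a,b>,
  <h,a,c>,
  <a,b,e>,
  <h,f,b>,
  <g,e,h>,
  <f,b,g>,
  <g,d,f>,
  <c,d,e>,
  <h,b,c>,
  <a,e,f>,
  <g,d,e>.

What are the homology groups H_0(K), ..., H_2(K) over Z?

H_0 = Z,  H_1 = Z^2,  H_2 = Z.

Order the vertices as a < b < c < d < e < f < g < h. Listing each simplex with vertices in this order, K has dimension 2 with simplices:

  0-simplices (8): a, b, c, d, e, f, g, h
  1-simplices (24): ab, ac, ae, af, ag, ah, bc, be, bf, bg, bh, cd, ce, cf, ch, de, df, dg, ef, eg, eh, fg, fh, gh
  2-simplices (16): abe, abg, acf, ach, aef, agh, bce, bch, bfg, bfh, cde, cdf, deg, dfg, efh, egh

so the chain groups are C_0 ≅ Z^8, C_1 ≅ Z^24, C_2 ≅ Z^16.

∂_1: C_1 → C_0 maps an edge to its endpoints' difference, ∂[p,q] = q − p.
The resulting 8×24 matrix has rank 7, and its Smith normal form has invariant factors (1,1,1,1,1,1,1).

The boundary map ∂_2: C_2 → C_1 sends each 2-simplex [p,q,r] to [q,r] − [p,r] + [p,q]. For instance
  ∂cdf = df − cf + cd,
  ∂dfg = fg − dg + df.
The 24×16 boundary matrix has rank 15 and Smith normal form diag(1,1,1,1,1,1,1,1,1,1,1,1,1,1,1).

Reading off H_k = ker ∂_k / im ∂_{k+1}:

  H_0: rank C_0 − rank ∂_1 = 8 − 7 = 1, and the invariant factors of ∂_1 are all 1, so H_0 ≅ Z.
  H_1: rank ker ∂_1 − rank ∂_2 = (24 − 7) − 15 = 2, and the invariant factors of ∂_2 are all 1, so H_1 ≅ Z^2.
  H_2: rank ker ∂_2 − rank ∂_3 = (16 − 15) − 0 = 1, and there is no ∂_3, so H_2 ≅ Z.

(K is a triangulation of the torus T^2.)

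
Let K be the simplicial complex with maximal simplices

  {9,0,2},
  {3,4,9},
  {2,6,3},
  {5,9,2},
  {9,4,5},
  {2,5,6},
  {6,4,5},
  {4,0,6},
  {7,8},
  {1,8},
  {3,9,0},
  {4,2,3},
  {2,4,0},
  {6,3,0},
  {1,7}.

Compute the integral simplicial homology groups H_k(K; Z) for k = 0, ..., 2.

H_0 ≅ Z^2,  H_1 ≅ Z × Z/2,  H_2 = 0.

Order the vertices as 0 < 1 < 2 < 3 < 4 < 5 < 6 < 7 < 8 < 9. Listing each simplex with vertices in this order, K has dimension 2 with simplices:

  0-simplices (10): [0], [1], [2], [3], [4], [5], [6], [7], [8], [9]
  1-simplices (21): [0,2], [0,3], [0,4], [0,6], [0,9], [1,7], [1,8], [2,3], [2,4], [2,5], [2,6], [2,9], [3,4], [3,6], [3,9], [4,5], [4,6], [4,9], [5,6], [5,9], [7,8]
  2-simplices (12): [0,2,4], [0,2,9], [0,3,6], [0,3,9], [0,4,6], [2,3,4], [2,3,6], [2,5,6], [2,5,9], [3,4,9], [4,5,6], [4,5,9]

Hence C_0 ≅ Z^10, C_1 ≅ Z^21, C_2 ≅ Z^12.

Boundary ∂_1: C_1 → C_0 maps an edge to its endpoints' difference, ∂[p,q] = q − p. For instance
  ∂[2,9] = [9] − [2].
The 10×21 boundary matrix has rank 8 and Smith normal form diag(1,1,1,1,1,1,1,1).

∂_2: C_2 → C_1 sends each 2-simplex [p,q,r] to [q,r] − [p,r] + [p,q]. For instance
  ∂[4,5,6] = [5,6] − [4,6] + [4,5],
  ∂[2,5,6] = [5,6] − [2,6] + [2,5].
The resulting 21×12 matrix has rank 12, and its Smith normal form has invariant factors (1,1,1,1,1,1,1,1,1,1,1,2).

Computing H_k = (kernel of ∂_k) / (image of ∂_{k+1}):

  H_0: rank C_0 − rank ∂_1 = 10 − 8 = 2, and the invariant factors of ∂_1 are all 1, so H_0 = Z^2.
  H_1: rank ker ∂_1 − rank ∂_2 = (21 − 8) − 12 = 1, and ∂_2 has invariant factor 2 > 1, so H_1 = Z × Z/2.
  H_2: rank ker ∂_2 − rank ∂_3 = (12 − 12) − 0 = 0, and there is no ∂_3, so H_2 = 0.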